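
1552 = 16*97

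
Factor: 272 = 2^4*17^1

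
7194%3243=708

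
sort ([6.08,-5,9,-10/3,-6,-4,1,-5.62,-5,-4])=[-6,-5.62,-5,-5,-4,-4,-10/3,1,6.08,9]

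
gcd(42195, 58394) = 97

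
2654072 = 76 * 34922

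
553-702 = -149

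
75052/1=75052=75052.00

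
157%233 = 157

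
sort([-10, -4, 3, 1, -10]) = [-10, -10, -4, 1, 3]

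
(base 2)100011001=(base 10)281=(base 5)2111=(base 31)92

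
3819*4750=18140250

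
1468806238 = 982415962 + 486390276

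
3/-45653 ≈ -0.0000657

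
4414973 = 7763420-3348447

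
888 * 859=762792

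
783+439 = 1222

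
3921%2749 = 1172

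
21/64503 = 7/21501 ≈ 0.000326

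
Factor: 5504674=2^1 * 7^1 * 393191^1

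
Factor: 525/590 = 2^(-1)*3^1*5^1*7^1*59^(-1) = 105/118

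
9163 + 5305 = 14468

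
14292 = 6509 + 7783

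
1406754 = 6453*218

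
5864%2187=1490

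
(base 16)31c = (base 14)40c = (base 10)796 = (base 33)o4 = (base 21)1gj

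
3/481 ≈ 0.00624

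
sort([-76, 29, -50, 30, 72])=[-76, -50, 29, 30, 72]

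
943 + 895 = 1838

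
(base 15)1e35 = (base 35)5cu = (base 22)dcj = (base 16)19af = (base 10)6575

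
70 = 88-18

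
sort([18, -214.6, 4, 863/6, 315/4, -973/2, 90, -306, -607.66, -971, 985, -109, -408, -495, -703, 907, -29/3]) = [-971, -703, -607.66, -495, -973/2, -408, -306, -214.6, -109, -29/3, 4, 18, 315/4, 90, 863/6, 907, 985]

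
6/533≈0.0113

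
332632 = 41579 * 8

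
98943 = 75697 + 23246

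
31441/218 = 144+49/218 ≈ 144.22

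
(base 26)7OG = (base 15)18D2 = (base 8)12374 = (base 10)5372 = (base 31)5I9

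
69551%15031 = 9427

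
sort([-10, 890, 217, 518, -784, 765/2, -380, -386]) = [-784, -386, -380, -10, 217, 765/2, 518, 890]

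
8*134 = 1072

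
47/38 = 1 + 9/38 ≈ 1.24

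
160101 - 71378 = 88723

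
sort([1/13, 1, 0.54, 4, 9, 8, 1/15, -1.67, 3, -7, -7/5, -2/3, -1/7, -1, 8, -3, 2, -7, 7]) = [-7, -7, -3, -1.67, -7/5, -1, -2/3, -1/7, 1/15, 1/13, 0.54, 1, 2, 3, 4, 7, 8, 8, 9]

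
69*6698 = 462162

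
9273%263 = 68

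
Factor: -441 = -1 * 3^2 * 7^2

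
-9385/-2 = 4692+1/2 = 4692.50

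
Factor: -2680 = -1*2^3*5^1*67^1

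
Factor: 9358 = 2^1*4679^1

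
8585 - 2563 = 6022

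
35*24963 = 873705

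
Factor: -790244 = -1*2^2*7^1*13^2*167^1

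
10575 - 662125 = -651550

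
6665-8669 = -2004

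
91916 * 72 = 6617952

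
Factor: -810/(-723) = 2^1*3^3*5^1*241^(-1) = 270/241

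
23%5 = 3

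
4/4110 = 2/2055 ≈ 0.000973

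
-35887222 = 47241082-83128304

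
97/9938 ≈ 0.00976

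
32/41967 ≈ 0.000763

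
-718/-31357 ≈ 0.0229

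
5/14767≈0.000339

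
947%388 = 171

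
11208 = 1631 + 9577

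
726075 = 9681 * 75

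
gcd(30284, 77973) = 1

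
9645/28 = 344 + 13/28 ≈ 344.46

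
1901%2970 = 1901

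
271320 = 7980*34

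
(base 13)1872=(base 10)3642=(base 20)922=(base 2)111000111010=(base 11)2811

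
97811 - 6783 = 91028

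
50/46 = 1 + 2/23 ≈ 1.09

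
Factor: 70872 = 2^3*3^1*2953^1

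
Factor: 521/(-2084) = -1*2^(-2) = -1/4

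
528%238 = 52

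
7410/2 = 3705 = 3705.00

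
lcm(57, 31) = 1767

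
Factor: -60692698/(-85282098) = 3^(-1)*17^(-1)*29^(-1)*47^1*79^1*743^1*2621^(-1) = 2758759/3876459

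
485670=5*97134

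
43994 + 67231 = 111225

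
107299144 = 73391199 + 33907945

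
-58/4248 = -29/2124 ≈ -0.0137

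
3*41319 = 123957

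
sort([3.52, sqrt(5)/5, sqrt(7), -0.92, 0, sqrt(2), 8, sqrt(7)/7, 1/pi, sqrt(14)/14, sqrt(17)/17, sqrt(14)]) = [-0.92, 0, sqrt(17)/17, sqrt(14)/14, 1/pi, sqrt(7)/7, sqrt(5)/5, sqrt(2), sqrt(7), 3.52, sqrt(14), 8]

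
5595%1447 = 1254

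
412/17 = 24 + 4/17 ≈ 24.24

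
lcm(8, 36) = 72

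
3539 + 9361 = 12900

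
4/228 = 1/57 ≈ 0.0175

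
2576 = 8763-6187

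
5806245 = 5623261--182984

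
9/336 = 3/112 ≈ 0.0268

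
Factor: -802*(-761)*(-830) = -1*2^2*5^1*83^1*401^1*761^1 = -506567260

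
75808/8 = 9476 = 9476.00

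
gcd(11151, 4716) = 9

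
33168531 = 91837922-58669391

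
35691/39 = 915 + 2/13 ≈ 915.15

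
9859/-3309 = -2-3241/3309 ≈ -2.98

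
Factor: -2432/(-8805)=2^7*3^(-1)*5^(-1)*19^1*587^(-1)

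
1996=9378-7382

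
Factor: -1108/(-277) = 2^2 = 4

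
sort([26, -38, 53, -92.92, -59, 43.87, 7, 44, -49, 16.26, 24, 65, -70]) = [-92.92, -70, -59, -49, -38, 7, 16.26, 24, 26, 43.87, 44, 53, 65]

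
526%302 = 224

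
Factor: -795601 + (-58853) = -1*2^1*3^1*17^1*8377^1 = -854454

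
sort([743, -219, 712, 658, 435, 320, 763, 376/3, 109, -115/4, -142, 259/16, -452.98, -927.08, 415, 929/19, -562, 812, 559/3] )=[-927.08, -562, -452.98, -219, -142, -115/4, 259/16, 929/19, 109, 376/3, 559/3, 320, 415, 435, 658, 712, 743, 763, 812] 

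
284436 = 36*7901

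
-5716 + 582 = -5134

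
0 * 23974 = 0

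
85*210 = 17850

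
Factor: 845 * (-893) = -1 * 5^1 * 13^2 * 19^1 * 47^1 = -754585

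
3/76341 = 1/25447 ≈ 0.0000393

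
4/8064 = 1/2016≈0.000496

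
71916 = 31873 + 40043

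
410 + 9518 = 9928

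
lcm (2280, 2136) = 202920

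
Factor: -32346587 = -1*7^1*13^1*355457^1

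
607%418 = 189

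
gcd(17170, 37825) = 85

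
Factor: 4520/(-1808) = -1*2^(-1)*5^1 = -5/2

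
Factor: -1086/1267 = -1*2^1*3^1*7^(-1) = -6/7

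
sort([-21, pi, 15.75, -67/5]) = [-21, -67/5, pi, 15.75]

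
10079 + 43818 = 53897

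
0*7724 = 0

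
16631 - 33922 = -17291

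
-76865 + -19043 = -95908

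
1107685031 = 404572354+703112677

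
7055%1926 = 1277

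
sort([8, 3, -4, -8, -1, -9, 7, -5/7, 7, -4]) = [-9, -8, -4, -4, -1, -5/7, 3, 7, 7, 8]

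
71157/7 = 10165 + 2/7 ≈ 10165.29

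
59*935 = 55165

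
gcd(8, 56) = 8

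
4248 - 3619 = 629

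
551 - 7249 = -6698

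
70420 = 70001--419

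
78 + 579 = 657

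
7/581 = 1/83 ≈ 0.0120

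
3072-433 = 2639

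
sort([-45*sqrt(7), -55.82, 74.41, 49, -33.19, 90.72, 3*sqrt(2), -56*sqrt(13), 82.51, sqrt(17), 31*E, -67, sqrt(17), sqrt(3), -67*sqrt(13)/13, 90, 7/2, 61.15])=[-56*sqrt(13), -45*sqrt(7), -67, -55.82, -33.19, -67*sqrt(13)/13, sqrt(3), 7/2, sqrt(17), sqrt(17), 3*sqrt(2), 49, 61.15, 74.41, 82.51, 31*E, 90, 90.72]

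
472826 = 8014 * 59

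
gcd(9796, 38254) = 62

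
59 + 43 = 102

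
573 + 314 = 887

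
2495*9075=22642125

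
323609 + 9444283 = 9767892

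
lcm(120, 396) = 3960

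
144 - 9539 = -9395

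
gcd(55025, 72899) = 1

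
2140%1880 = 260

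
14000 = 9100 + 4900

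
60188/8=7523 + 1/2=7523.50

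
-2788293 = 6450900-9239193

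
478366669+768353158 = 1246719827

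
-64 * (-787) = 50368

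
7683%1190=543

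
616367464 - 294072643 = 322294821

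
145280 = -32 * (-4540)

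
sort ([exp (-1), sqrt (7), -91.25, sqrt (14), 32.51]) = [-91.25, exp (-1), sqrt (7), sqrt (14), 32.51]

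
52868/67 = 789 + 5/67 ≈ 789.07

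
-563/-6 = 93+5/6 ≈ 93.83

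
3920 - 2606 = 1314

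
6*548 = 3288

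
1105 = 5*221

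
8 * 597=4776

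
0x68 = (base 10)104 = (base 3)10212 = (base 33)35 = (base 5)404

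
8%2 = 0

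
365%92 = 89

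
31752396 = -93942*(-338)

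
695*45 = 31275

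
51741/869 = 59+470/869 ≈ 59.54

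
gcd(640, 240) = 80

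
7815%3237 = 1341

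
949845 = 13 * 73065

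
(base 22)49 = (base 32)31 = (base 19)52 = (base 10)97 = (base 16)61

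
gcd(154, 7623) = 77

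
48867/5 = 9773 + 2/5 = 9773.40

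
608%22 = 14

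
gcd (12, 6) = 6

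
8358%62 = 50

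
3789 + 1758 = 5547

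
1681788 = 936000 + 745788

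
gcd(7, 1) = 1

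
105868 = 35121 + 70747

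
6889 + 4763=11652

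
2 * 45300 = 90600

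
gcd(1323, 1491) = 21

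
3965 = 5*793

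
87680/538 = 43840/269 ≈ 162.97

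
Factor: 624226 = 2^1*19^1*16427^1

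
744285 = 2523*295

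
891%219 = 15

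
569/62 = 9 + 11/62 ≈ 9.18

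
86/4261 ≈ 0.0202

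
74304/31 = 2396 + 28/31 ≈ 2396.90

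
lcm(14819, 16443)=1200339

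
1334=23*58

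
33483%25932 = 7551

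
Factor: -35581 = -1 * 7^1 * 13^1 * 17^1 * 23^1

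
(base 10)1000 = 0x3e8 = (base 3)1101001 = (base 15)46a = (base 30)13a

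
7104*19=134976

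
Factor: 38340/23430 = 2^1 * 3^2 * 11^(-1) = 18/11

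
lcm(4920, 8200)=24600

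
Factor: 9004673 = 43^1*197^1*1063^1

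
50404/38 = 25202/19 ≈ 1326.42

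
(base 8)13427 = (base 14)2223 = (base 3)22002221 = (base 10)5911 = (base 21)d8a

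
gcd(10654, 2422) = 14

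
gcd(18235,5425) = 35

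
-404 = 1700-2104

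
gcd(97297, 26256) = 1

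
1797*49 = 88053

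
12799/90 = 142 + 19/90 ≈ 142.21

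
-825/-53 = 15 + 30/53 ≈ 15.57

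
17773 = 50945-33172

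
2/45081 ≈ 0.0000444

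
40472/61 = 663+29/61 ≈ 663.48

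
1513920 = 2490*608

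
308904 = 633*488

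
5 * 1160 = 5800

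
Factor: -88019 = -1 * 88019^1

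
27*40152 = 1084104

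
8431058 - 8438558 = -7500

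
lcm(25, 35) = 175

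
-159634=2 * (-79817)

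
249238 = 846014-596776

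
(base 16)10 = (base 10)16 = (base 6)24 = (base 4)100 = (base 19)g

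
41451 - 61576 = -20125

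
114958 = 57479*2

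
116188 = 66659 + 49529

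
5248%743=47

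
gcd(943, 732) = 1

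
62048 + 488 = 62536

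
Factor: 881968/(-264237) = -1*2^4*3^(-1)*199^1*277^1*88079^(-1)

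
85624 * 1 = 85624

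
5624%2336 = 952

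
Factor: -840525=-1 * 3^1 * 5^2 * 7^1 * 1601^1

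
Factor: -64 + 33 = -1*31^1 = -31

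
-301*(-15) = 4515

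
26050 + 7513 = 33563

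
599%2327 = 599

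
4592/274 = 2296/137 ≈ 16.76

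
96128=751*128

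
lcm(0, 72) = 0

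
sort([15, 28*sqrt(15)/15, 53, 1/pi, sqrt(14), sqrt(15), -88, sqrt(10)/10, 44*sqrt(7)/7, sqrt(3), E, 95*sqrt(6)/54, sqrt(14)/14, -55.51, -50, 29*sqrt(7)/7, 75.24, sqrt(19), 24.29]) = [-88, -55.51, -50, sqrt(14)/14, sqrt(10)/10, 1/pi, sqrt(3), E, sqrt(14), sqrt(15), 95*sqrt(6)/54, sqrt(19), 28*sqrt(15)/15, 29*sqrt(7)/7, 15, 44*sqrt(7)/7, 24.29, 53, 75.24]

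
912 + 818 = 1730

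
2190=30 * 73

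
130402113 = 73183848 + 57218265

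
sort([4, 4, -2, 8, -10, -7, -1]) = [-10, -7, -2, -1, 4, 4, 8]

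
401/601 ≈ 0.667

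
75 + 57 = 132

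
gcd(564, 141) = 141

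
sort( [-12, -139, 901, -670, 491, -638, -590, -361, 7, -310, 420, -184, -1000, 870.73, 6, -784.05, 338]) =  [-1000, -784.05, -670, -638, -590, -361, -310, -184, -139, -12, 6, 7, 338, 420, 491, 870.73, 901]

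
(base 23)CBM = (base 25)AEN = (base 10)6623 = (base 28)8CF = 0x19DF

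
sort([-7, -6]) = [-7, -6]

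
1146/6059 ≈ 0.189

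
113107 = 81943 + 31164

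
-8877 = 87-8964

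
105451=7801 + 97650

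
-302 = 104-406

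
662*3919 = 2594378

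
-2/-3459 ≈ 0.000578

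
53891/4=13472 + 3/4=13472.75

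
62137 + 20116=82253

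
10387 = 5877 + 4510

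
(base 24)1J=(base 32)1B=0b101011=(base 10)43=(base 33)1A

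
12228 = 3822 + 8406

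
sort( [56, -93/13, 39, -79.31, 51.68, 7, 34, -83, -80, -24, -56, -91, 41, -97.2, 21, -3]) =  [-97.2, -91, -83, -80, -79.31, -56, -24, -93/13, -3, 7, 21, 34, 39, 41, 51.68, 56]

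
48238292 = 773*62404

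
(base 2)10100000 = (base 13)c4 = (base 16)a0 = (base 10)160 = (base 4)2200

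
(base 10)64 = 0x40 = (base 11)59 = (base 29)26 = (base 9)71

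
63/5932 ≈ 0.0106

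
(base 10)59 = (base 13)47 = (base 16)3b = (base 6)135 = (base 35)1o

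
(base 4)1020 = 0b1001000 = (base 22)36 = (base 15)4c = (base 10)72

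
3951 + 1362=5313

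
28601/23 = 1243 + 12/23 ≈ 1243.52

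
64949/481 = 135 + 14/481 ≈ 135.03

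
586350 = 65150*9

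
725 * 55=39875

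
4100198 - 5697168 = -1596970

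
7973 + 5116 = 13089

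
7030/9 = 781+1/9 ≈ 781.11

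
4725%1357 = 654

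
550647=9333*59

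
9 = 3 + 6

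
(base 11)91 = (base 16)64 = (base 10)100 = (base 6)244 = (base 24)44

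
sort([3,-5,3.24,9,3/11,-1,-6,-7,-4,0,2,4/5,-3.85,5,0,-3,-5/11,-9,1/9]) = [-9,-7,-6,-5,-4,-3.85,-3,-1,-5/11,0,0,1/9,3/11,4/5,2,3,3.24,5,9]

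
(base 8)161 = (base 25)4d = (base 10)113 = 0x71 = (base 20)5d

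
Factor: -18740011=-1*661^1*28351^1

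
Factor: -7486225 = -1*5^2*61^1*4909^1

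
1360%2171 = 1360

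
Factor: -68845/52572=-1*2^(-2)*3^(-1)*5^1*7^2*13^(-1)*281^1*337^(-1) 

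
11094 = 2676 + 8418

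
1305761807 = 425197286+880564521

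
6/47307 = 2/15769 ≈ 0.000127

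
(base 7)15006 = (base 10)4122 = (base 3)12122200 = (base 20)a62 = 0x101a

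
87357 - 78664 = 8693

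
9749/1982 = 4+1821/1982 ≈ 4.92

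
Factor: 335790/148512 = 2^(-4) * 3^1 * 5^1 * 17^(-1) * 41^1 = 615/272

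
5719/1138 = 5 + 29/1138 ≈ 5.03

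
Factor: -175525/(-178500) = 2^(-2)*3^(-1)*5^(-1)*59^1 = 59/60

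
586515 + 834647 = 1421162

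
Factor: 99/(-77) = -1 * 3^2 * 7^(-1) = -9/7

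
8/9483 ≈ 0.000844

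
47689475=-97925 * (-487)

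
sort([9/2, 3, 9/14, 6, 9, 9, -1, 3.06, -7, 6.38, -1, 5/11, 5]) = [-7, -1, -1, 5/11, 9/14, 3, 3.06, 9/2, 5, 6, 6.38, 9, 9]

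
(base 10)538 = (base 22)12a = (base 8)1032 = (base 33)ga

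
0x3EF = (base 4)33233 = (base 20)2A7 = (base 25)1F7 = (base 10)1007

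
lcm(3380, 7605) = 30420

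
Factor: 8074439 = 17^1*197^1*2411^1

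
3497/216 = 16 + 41/216 ≈ 16.19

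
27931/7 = 3990 + 1/7 ≈ 3990.14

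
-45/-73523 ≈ 0.000612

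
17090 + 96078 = 113168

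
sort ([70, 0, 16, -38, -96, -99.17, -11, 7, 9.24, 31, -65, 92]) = [-99.17, -96, -65, -38, -11, 0, 7, 9.24, 16, 31, 70, 92]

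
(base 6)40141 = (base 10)5245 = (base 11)3a39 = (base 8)12175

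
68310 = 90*759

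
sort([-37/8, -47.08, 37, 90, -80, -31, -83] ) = [-83, -80, -47.08, -31, -37/8, 37, 90] 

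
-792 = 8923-9715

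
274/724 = 137/362 ≈ 0.378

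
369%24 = 9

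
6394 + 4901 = 11295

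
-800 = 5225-6025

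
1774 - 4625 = -2851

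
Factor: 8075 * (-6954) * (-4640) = 2^6 * 3^1 * 5^3 * 17^1 * 19^2 * 29^1 * 61^1 = 260552472000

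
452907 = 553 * 819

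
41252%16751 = 7750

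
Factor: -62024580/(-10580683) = 2^2 * 3^2 * 5^1 * 37^1 * 67^1 * 139^1 * 10580683^(-1)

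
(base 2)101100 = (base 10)44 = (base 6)112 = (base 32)1c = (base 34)1a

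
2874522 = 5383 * 534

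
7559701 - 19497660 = -11937959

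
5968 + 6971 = 12939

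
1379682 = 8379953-7000271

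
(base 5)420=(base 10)110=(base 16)6e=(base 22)50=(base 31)3h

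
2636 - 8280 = -5644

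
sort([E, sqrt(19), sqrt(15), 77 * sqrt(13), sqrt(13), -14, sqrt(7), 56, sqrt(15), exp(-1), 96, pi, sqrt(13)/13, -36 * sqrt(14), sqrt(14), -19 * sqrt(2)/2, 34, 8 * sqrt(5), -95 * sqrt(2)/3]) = [-36 * sqrt(14), -95 * sqrt(2)/3, -14, -19 * sqrt(2)/2, sqrt(13)/13, exp(-1), sqrt(7), E, pi, sqrt(13), sqrt(14), sqrt(15), sqrt(15), sqrt(19), 8 * sqrt(5), 34, 56, 96, 77 * sqrt(13)]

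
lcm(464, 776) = 45008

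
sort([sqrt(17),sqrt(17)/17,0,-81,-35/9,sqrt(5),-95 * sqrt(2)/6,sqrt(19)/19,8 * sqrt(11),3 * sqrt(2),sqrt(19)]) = [-81,-95 * sqrt(2)/6,-35/9,0,sqrt(19)/19,sqrt(17)/17,sqrt(5),sqrt(17),3 * sqrt(2),sqrt(19),8 * sqrt(11)]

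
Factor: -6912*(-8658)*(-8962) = -1*2^10*3^5*13^1*37^1*4481^1 = -536322788352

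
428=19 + 409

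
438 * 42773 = 18734574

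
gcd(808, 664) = 8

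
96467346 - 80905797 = 15561549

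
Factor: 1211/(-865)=-1 * 5^(-1) * 7^1=-7/5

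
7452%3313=826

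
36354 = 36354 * 1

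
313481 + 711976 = 1025457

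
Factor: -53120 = -1 * 2^7 * 5^1 * 83^1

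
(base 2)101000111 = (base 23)e5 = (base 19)h4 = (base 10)327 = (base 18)103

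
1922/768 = 961/384 ≈ 2.50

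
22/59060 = 11/29530 ≈ 0.000373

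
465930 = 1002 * 465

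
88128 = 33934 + 54194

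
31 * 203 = 6293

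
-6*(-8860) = 53160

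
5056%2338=380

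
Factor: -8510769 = -1 * 3^2 * 191^1 * 4951^1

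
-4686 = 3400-8086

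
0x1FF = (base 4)13333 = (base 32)FV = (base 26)JH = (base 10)511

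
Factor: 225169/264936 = 2^(-3) * 3^(-1) * 83^(-1) * 1693^1 = 1693/1992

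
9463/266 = 35 + 153/266≈35.58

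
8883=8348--535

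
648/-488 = -1 - 20/61 ≈ -1.33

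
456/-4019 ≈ -0.113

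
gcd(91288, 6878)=2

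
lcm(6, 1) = 6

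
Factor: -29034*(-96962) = 2^2*3^2*1613^1*48481^1 = 2815194708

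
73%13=8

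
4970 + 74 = 5044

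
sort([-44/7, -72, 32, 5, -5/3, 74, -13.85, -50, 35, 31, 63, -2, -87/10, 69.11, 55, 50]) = [-72, -50, -13.85, -87/10, -44/7, -2, -5/3, 5, 31, 32, 35, 50, 55, 63, 69.11, 74]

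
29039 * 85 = 2468315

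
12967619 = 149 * 87031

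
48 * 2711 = 130128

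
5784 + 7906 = 13690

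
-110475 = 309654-420129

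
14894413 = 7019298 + 7875115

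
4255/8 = 531 + 7/8 ≈ 531.88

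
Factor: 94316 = 2^2*17^1*19^1*73^1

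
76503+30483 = 106986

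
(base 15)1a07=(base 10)5632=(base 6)42024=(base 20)e1c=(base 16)1600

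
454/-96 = -4 - 35/48 ≈ -4.73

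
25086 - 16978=8108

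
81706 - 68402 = 13304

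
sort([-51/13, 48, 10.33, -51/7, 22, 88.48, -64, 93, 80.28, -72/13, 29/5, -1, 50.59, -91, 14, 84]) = [-91, -64, -51/7, -72/13, -51/13, -1, 29/5, 10.33, 14, 22, 48, 50.59, 80.28, 84, 88.48, 93]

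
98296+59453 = 157749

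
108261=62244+46017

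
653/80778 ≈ 0.00808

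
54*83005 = 4482270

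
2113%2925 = 2113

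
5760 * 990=5702400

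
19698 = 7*2814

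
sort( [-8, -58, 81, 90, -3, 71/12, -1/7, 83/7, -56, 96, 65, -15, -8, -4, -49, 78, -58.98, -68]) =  [-68, -58.98, -58, -56, -49, -15, -8, -8, -4, -3, -1/7, 71/12, 83/7, 65, 78, 81, 90, 96]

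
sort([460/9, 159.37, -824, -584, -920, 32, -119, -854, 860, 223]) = [-920, -854, -824, -584, -119, 32, 460/9, 159.37, 223, 860]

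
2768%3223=2768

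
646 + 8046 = 8692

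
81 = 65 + 16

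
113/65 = 1 + 48/65 ≈ 1.74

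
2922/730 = 1461/365 ≈ 4.00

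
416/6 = 69 + 1/3≈69.33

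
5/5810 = 1/1162 ≈ 0.000861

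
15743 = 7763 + 7980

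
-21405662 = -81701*262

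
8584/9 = 953 + 7/9≈953.78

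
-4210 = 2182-6392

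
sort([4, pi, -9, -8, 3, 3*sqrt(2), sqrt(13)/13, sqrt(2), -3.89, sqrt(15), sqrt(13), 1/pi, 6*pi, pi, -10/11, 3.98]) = [-9, -8, -3.89, -10/11, sqrt(13)/13, 1/pi, sqrt(2), 3, pi, pi, sqrt(13), sqrt(15), 3.98, 4, 3*sqrt(2), 6*pi]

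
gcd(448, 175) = 7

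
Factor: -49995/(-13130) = 2^(-1)*3^2*11^1*13^(-1) = 99/26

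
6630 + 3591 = 10221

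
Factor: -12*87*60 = -1*2^4*3^3*5^1*29^1 = -62640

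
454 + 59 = 513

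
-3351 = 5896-9247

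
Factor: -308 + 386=2^1*3^1*13^1=78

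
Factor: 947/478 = 2^(-1) * 239^(-1) * 947^1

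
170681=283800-113119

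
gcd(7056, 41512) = 8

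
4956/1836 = 2+107/153 ≈ 2.70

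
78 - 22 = 56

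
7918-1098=6820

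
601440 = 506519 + 94921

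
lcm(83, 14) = 1162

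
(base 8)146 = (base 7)204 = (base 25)42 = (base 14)74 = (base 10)102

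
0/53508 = 0 = 0.00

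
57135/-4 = -14283-3/4 = -14283.75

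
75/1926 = 25/642 ≈ 0.0389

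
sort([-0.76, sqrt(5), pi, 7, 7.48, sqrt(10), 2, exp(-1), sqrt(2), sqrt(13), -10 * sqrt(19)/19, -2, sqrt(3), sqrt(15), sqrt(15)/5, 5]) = [-10 * sqrt(19)/19, -2, -0.76, exp(-1), sqrt(15)/5, sqrt(2), sqrt(3), 2, sqrt(5), pi, sqrt(10), sqrt(13), sqrt(15), 5, 7, 7.48]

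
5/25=1/5=0.20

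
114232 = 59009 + 55223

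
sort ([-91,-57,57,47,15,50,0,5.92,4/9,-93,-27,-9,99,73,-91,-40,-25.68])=[-93,-91,-91,-57,-40,-27,-25.68,-9,0,4/9,5.92,15,47,50,57,73,99]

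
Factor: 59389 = 11^1*5399^1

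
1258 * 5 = 6290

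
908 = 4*227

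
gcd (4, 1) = 1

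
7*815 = 5705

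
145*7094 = 1028630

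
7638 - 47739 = -40101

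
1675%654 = 367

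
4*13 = 52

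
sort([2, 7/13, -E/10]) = [-E/10, 7/13, 2]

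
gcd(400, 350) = 50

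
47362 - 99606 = -52244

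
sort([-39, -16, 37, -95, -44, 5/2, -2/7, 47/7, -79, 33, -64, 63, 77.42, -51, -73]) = [-95, -79, -73, -64, -51, -44, -39, -16, -2/7, 5/2, 47/7, 33, 37, 63, 77.42]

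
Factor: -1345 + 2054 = 709^1 = 709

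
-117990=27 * (-4370)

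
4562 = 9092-4530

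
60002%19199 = 2405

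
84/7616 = 3/272 ≈ 0.0110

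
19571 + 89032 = 108603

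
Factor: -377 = -1*13^1*29^1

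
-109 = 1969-2078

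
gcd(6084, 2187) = 9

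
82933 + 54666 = 137599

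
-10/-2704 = 5/1352 ≈ 0.00370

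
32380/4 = 8095 = 8095.00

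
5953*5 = 29765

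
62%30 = 2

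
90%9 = 0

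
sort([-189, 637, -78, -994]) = [-994, -189, -78, 637]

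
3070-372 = 2698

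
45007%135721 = 45007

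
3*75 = 225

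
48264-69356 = -21092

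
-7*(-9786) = 68502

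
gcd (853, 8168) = 1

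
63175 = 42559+20616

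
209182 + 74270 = 283452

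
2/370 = 1/185 ≈ 0.00541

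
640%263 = 114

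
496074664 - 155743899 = 340330765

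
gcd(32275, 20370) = 5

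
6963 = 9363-2400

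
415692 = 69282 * 6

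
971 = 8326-7355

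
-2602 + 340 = -2262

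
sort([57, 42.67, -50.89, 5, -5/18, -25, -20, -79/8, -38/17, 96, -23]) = [-50.89, -25, -23, -20, -79/8, -38/17, -5/18, 5, 42.67, 57, 96]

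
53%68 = 53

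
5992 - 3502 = 2490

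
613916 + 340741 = 954657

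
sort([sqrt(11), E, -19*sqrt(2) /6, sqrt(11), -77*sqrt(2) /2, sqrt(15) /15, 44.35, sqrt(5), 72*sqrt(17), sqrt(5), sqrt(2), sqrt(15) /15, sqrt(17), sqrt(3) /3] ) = [-77*sqrt(2) /2, -19*sqrt(2) /6, sqrt(15) /15, sqrt(15) /15, sqrt(3) /3, sqrt(2), sqrt(5), sqrt(5), E, sqrt(11), sqrt(11), sqrt(17), 44.35, 72*sqrt(17)] 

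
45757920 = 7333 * 6240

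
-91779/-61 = 1504 + 35/61 ≈ 1504.57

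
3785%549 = 491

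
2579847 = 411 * 6277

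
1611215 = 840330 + 770885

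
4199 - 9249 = -5050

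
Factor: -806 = -1 * 2^1 * 13^1 * 31^1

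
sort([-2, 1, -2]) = [-2, -2, 1]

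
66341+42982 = 109323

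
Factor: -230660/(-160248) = 2^(-1) * 3^(-1) * 5^1 * 11^(-1) * 19^1 = 95/66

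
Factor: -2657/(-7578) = 2^(-1) * 3^(-2) * 421^(-1) * 2657^1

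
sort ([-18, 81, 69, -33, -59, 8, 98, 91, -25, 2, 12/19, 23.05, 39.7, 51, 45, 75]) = [-59, -33, -25, -18, 12/19, 2, 8, 23.05, 39.7, 45, 51, 69, 75, 81, 91, 98]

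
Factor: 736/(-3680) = -1 * 5^(-1) = -1/5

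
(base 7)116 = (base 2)111110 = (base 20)32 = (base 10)62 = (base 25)2c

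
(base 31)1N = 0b110110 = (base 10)54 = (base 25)24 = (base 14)3C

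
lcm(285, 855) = 855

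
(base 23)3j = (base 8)130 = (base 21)44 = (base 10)88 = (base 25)3d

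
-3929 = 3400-7329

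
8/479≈0.0167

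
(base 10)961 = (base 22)1lf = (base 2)1111000001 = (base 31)100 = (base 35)rg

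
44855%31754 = 13101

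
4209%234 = 231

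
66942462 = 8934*7493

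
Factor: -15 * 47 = -1 * 3^1 * 5^1 * 47^1 = -705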